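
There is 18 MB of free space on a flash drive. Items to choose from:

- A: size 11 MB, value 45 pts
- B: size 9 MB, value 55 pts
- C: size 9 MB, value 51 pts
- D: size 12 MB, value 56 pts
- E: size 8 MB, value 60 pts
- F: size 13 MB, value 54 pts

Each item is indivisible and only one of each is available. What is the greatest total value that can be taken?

115 pts

Check high-value combinations within 18 MB:
- B+E: size 9+8=17, value 55+60=115
- C+E: size 9+8=17, value 51+60=111
- B+C: size 9+9=18, value 55+51=106
- E: size 8, value 60
- D: size 12, value 56
Best: 115 pts.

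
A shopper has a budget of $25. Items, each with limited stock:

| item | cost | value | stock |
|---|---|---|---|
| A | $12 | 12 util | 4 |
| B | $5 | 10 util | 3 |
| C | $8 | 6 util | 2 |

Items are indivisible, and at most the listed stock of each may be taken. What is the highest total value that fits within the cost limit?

Top feasible selections:
- 3×B + 1×C: cost 23, value 36
- 1×A + 2×B: cost 22, value 32
- 3×B: cost 15, value 30
Best: 36 util.

36 util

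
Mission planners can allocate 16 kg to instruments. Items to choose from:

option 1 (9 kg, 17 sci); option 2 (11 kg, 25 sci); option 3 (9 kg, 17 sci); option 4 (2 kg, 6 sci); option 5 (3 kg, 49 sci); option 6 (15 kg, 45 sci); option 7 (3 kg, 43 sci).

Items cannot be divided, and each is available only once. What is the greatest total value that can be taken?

This is a 0/1 knapsack; check combinations near the capacity.
- option 1+option 5+option 7: mass 9+3+3=15, value 17+49+43=109
- option 3+option 5+option 7: mass 9+3+3=15, value 17+49+43=109
- option 4+option 5+option 7: mass 2+3+3=8, value 6+49+43=98
Best: 109 sci.

109 sci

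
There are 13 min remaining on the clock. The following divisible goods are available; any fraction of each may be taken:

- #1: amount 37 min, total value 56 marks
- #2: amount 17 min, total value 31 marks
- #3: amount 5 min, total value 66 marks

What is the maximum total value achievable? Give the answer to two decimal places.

Take in order of value per unit:
- #3 (66/5 per unit): all 5 → value 66, running total 66.00
- #2 (31/17 per unit): 8 of 17 → value 8×31/17 = 14.5882, running total 80.59
Total 80.59.

80.59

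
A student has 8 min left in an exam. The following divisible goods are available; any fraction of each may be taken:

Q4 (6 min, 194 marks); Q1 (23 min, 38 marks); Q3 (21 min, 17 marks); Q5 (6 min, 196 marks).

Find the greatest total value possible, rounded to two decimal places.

Take in order of value per unit:
- Q5 (196/6 per unit): all 6 → value 196, running total 196.00
- Q4 (194/6 per unit): 2 of 6 → value 2×194/6 = 64.6667, running total 260.67
Total 260.67.

260.67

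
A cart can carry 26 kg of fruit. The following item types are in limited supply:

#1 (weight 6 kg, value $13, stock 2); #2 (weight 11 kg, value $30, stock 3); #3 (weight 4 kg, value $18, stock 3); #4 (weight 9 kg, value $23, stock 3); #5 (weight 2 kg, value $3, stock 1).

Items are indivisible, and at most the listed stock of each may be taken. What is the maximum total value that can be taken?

Top feasible selections:
- 1×#2 + 3×#3 + 1×#5: weight 25, value 87
- 1×#2 + 3×#3: weight 23, value 84
- 2×#1 + 3×#3 + 1×#5: weight 26, value 83
- 2×#3 + 2×#4: weight 26, value 82
Best: $87.

$87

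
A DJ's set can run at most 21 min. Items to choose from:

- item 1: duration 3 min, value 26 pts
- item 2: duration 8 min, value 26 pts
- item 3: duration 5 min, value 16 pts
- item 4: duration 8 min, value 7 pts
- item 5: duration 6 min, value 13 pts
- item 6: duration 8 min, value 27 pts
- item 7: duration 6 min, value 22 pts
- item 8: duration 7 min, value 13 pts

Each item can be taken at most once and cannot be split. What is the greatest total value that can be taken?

79 pts

Check high-value combinations within 21 min:
- item 1+item 2+item 6: duration 3+8+8=19, value 26+26+27=79
- item 1+item 3+item 5+item 7: duration 3+5+6+6=20, value 26+16+13+22=77
- item 1+item 3+item 7+item 8: duration 3+5+6+7=21, value 26+16+22+13=77
Best: 79 pts.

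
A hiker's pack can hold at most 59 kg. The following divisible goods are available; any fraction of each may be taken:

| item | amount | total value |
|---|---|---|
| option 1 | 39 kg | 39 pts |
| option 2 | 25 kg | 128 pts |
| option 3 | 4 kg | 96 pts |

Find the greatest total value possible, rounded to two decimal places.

Take in order of value per unit:
- option 3 (96/4 per unit): all 4 → value 96, running total 96.00
- option 2 (128/25 per unit): all 25 → value 128, running total 224.00
- option 1 (39/39 per unit): 30 of 39 → value 30×39/39 = 30.0000, running total 254.00
Total 254.00.

254.00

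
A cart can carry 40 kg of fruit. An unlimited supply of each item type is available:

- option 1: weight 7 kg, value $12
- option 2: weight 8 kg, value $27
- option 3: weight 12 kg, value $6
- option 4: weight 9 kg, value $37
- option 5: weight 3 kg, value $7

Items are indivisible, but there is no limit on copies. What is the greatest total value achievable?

$155

Best value-per-unit is option 4 at 37/9; filling with it alone gives 4×37 = 148.
Optimal mix: 4×option 4 + 1×option 5 → weight 39, value 155.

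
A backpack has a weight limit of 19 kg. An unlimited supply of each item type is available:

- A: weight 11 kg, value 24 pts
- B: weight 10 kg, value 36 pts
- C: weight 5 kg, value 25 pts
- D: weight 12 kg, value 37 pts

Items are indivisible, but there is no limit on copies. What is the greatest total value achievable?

75 pts

Best value-per-unit is C at 25/5, and filling with it alone uses weight 3×5=15. No mix of the others beats 3×25 = 75.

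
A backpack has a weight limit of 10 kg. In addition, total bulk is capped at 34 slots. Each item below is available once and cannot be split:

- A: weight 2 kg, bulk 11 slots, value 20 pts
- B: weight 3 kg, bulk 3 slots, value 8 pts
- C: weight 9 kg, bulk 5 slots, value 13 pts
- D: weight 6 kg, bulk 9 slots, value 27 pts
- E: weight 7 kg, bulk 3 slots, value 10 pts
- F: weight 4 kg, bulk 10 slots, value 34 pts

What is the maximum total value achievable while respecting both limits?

62 pts

Feasible sets respecting both limits:
- A+B+F: weight 9, bulk 24, value 62
- D+F: weight 10, bulk 19, value 61
- A+F: weight 6, bulk 21, value 54
- A+D: weight 8, bulk 20, value 47
Best: 62 pts.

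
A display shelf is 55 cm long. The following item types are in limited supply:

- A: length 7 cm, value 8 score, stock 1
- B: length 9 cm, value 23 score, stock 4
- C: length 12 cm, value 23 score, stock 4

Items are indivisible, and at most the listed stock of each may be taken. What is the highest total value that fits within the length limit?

Top feasible selections:
- 1×A + 4×B + 1×C: length 55, value 123
- 4×B + 1×C: length 48, value 115
- 3×B + 2×C: length 51, value 115
- 2×B + 3×C: length 54, value 115
Best: 123 score.

123 score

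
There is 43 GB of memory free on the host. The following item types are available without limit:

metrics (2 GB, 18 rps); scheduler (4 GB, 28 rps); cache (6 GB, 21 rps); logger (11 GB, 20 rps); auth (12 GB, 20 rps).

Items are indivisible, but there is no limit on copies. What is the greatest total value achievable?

Best value-per-unit is metrics at 18/2, and filling with it alone uses memory 21×2=42. No mix of the others beats 21×18 = 378.

378 rps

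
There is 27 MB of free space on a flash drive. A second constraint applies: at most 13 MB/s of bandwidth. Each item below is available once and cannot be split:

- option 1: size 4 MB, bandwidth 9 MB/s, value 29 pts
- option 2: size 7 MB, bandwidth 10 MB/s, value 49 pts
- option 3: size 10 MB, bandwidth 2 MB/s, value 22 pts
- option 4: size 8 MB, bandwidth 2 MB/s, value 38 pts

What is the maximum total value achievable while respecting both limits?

89 pts

Feasible sets respecting both limits:
- option 1+option 3+option 4: size 22, bandwidth 13, value 89
- option 2+option 4: size 15, bandwidth 12, value 87
- option 2+option 3: size 17, bandwidth 12, value 71
Best: 89 pts.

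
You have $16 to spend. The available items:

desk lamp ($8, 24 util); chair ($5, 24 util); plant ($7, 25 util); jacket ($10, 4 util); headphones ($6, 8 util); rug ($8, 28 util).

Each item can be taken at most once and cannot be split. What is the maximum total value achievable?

53 util

Check high-value combinations within $16:
- plant+rug: cost 7+8=15, value 25+28=53
- chair+rug: cost 5+8=13, value 24+28=52
- desk lamp+rug: cost 8+8=16, value 24+28=52
- chair+plant: cost 5+7=12, value 24+25=49
Best: 53 util.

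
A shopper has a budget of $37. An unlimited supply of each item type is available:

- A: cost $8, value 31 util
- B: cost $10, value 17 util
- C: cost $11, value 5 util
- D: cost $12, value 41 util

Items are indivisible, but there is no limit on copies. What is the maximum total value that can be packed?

134 util

Best value-per-unit is A at 31/8; filling with it alone gives 4×31 = 124.
Optimal mix: 3×A + 1×D → cost 36, value 134.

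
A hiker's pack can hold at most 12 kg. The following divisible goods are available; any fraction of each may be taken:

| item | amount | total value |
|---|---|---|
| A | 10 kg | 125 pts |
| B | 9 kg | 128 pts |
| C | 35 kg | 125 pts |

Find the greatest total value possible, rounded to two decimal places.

165.50

Take in order of value per unit:
- B (128/9 per unit): all 9 → value 128, running total 128.00
- A (125/10 per unit): 3 of 10 → value 3×125/10 = 37.5000, running total 165.50
Total 165.50.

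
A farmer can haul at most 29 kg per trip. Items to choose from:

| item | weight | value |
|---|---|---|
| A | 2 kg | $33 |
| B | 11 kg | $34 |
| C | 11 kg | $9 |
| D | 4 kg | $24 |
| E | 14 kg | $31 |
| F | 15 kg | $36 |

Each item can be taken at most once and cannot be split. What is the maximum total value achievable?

$103

Check high-value combinations within 29 kg:
- A+B+F: weight 2+11+15=28, value 33+34+36=103
- A+B+C+D: weight 2+11+11+4=28, value 33+34+9+24=100
- A+B+E: weight 2+11+14=27, value 33+34+31=98
- A+D+F: weight 2+4+15=21, value 33+24+36=93
- A+B+D: weight 2+11+4=17, value 33+34+24=91
Best: $103.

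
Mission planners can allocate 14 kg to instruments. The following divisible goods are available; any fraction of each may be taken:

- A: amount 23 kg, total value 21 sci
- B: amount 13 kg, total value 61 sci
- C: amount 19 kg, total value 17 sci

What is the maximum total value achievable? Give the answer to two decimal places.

Take in order of value per unit:
- B (61/13 per unit): all 13 → value 61, running total 61.00
- A (21/23 per unit): 1 of 23 → value 1×21/23 = 0.9130, running total 61.91
Total 61.91.

61.91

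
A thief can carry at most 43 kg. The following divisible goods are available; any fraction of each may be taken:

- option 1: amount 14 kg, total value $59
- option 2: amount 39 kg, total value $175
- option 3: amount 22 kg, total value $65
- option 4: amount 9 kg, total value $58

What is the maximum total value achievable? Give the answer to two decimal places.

Take in order of value per unit:
- option 4 (58/9 per unit): all 9 → value 58, running total 58.00
- option 2 (175/39 per unit): 34 of 39 → value 34×175/39 = 152.5641, running total 210.56
Total 210.56.

210.56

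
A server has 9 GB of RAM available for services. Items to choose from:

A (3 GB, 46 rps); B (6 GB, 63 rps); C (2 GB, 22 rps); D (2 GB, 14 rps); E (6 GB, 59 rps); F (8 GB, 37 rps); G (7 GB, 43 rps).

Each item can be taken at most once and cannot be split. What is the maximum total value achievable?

109 rps

This is a 0/1 knapsack; check combinations near the capacity.
- A+B: memory 3+6=9, value 46+63=109
- A+E: memory 3+6=9, value 46+59=105
- B+C: memory 6+2=8, value 63+22=85
Best: 109 rps.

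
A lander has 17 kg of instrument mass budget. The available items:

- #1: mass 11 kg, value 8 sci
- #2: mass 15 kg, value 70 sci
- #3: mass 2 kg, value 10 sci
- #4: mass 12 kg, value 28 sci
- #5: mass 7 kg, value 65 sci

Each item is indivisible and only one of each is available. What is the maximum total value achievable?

Check high-value combinations within 17 kg:
- #2+#3: mass 15+2=17, value 70+10=80
- #3+#5: mass 2+7=9, value 10+65=75
- #2: mass 15, value 70
- #5: mass 7, value 65
- #3+#4: mass 2+12=14, value 10+28=38
Best: 80 sci.

80 sci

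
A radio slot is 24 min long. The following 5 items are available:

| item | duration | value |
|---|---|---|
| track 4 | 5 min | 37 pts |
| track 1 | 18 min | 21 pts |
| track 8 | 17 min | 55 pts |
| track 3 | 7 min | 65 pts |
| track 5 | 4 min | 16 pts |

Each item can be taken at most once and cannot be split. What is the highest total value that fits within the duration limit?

Check high-value combinations within 24 min:
- track 8+track 3: duration 17+7=24, value 55+65=120
- track 4+track 3+track 5: duration 5+7+4=16, value 37+65+16=118
- track 4+track 3: duration 5+7=12, value 37+65=102
- track 4+track 8: duration 5+17=22, value 37+55=92
Best: 120 pts.

120 pts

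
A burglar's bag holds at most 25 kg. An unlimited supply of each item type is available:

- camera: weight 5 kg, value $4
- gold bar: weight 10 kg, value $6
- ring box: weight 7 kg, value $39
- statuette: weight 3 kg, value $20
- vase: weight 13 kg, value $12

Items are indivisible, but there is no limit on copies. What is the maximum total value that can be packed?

Best value-per-unit is statuette at 20/3, and filling with it alone uses weight 8×3=24. No mix of the others beats 8×20 = 160.

$160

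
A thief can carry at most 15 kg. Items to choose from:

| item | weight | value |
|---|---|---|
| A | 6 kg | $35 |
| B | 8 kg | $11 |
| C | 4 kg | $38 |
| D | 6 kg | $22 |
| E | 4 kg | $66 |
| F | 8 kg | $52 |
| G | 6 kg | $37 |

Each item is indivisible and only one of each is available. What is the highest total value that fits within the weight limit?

$141

This is a 0/1 knapsack; check combinations near the capacity.
- C+E+G: weight 4+4+6=14, value 38+66+37=141
- A+C+E: weight 6+4+4=14, value 35+38+66=139
- C+D+E: weight 4+6+4=14, value 38+22+66=126
Best: $141.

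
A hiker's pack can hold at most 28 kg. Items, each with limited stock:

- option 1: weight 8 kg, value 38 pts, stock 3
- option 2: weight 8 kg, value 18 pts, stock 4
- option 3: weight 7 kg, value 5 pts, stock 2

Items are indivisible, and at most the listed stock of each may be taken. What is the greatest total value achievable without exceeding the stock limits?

114 pts

Top feasible selections:
- 3×option 1: weight 24, value 114
- 2×option 1 + 1×option 2: weight 24, value 94
- 2×option 1 + 1×option 3: weight 23, value 81
Best: 114 pts.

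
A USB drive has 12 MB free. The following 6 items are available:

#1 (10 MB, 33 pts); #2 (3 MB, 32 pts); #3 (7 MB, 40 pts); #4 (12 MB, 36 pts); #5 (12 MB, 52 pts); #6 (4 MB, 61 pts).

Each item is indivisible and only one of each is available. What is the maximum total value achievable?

101 pts

Check high-value combinations within 12 MB:
- #3+#6: size 7+4=11, value 40+61=101
- #2+#6: size 3+4=7, value 32+61=93
- #2+#3: size 3+7=10, value 32+40=72
- #6: size 4, value 61
- #5: size 12, value 52
Best: 101 pts.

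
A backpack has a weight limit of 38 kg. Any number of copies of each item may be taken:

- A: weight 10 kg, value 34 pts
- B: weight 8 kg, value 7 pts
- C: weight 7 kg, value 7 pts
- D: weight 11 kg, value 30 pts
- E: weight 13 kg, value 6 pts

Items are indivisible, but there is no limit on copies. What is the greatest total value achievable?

109 pts

Best value-per-unit is A at 34/10; filling with it alone gives 3×34 = 102.
Optimal mix: 3×A + 1×B → weight 38, value 109.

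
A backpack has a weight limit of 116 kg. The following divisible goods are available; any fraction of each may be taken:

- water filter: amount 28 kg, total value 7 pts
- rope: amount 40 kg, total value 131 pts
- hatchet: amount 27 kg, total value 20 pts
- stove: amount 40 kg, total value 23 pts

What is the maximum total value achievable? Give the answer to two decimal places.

176.25

Take in order of value per unit:
- rope (131/40 per unit): all 40 → value 131, running total 131.00
- hatchet (20/27 per unit): all 27 → value 20, running total 151.00
- stove (23/40 per unit): all 40 → value 23, running total 174.00
- water filter (7/28 per unit): 9 of 28 → value 9×7/28 = 2.2500, running total 176.25
Total 176.25.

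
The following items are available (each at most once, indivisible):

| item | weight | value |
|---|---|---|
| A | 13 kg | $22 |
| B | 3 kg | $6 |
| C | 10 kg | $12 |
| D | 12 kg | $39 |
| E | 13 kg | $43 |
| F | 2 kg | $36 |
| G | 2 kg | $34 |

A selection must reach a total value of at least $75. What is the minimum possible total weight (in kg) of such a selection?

7

Subsets with value ≥ 75, sorted by total weight:
- B+F+G: weight 7, value 76
- C+F+G: weight 14, value 82
- D+F: weight 14, value 75
Minimum weight: 7 kg.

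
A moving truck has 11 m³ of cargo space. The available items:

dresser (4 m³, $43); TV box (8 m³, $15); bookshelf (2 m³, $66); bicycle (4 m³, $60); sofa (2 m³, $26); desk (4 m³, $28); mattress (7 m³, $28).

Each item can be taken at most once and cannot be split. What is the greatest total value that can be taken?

Check high-value combinations within 11 m³:
- dresser+bookshelf+bicycle: volume 4+2+4=10, value 43+66+60=169
- bookshelf+bicycle+desk: volume 2+4+4=10, value 66+60+28=154
- bookshelf+bicycle+sofa: volume 2+4+2=8, value 66+60+26=152
Best: $169.

$169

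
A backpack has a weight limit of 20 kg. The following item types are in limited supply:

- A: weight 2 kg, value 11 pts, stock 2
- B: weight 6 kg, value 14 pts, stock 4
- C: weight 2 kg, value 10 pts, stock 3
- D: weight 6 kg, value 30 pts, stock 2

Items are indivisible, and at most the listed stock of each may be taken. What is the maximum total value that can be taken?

Best selections within weight 20 and stock limits:
- 2×A + 2×C + 2×D: weight 20, value 102
- 1×A + 3×C + 2×D: weight 20, value 101
- 2×A + 1×C + 2×D: weight 18, value 92
- 1×A + 2×C + 2×D: weight 18, value 91
Best: 102 pts.

102 pts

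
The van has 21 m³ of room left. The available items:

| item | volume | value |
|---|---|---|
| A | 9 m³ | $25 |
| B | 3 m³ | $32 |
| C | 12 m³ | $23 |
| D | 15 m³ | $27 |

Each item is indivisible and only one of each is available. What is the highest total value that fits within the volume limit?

Check high-value combinations within 21 m³:
- B+D: volume 3+15=18, value 32+27=59
- A+B: volume 9+3=12, value 25+32=57
- B+C: volume 3+12=15, value 32+23=55
- A+C: volume 9+12=21, value 25+23=48
- B: volume 3, value 32
Best: $59.

$59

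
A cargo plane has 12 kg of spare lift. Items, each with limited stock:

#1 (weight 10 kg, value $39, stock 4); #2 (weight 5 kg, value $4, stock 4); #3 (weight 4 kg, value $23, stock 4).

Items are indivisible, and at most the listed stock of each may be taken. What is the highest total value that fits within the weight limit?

Best selections within weight 12 and stock limits:
- 3×#3: weight 12, value 69
- 2×#3: weight 8, value 46
- 1×#1: weight 10, value 39
Best: $69.

$69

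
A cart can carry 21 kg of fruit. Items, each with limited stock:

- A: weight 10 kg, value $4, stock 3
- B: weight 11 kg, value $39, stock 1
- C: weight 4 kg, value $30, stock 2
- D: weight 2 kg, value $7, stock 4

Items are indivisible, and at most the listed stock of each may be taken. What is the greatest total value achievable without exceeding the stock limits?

Top feasible selections:
- 1×B + 2×C + 1×D: weight 21, value 106
- 1×B + 2×C: weight 19, value 99
- 1×B + 1×C + 3×D: weight 21, value 90
- 2×C + 4×D: weight 16, value 88
Best: $106.

$106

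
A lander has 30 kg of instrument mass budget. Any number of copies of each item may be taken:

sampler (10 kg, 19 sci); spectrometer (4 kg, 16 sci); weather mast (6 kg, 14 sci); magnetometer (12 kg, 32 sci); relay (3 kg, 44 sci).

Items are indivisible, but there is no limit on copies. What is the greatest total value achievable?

440 sci

Best value-per-unit is relay at 44/3, and filling with it alone uses mass 10×3=30. No mix of the others beats 10×44 = 440.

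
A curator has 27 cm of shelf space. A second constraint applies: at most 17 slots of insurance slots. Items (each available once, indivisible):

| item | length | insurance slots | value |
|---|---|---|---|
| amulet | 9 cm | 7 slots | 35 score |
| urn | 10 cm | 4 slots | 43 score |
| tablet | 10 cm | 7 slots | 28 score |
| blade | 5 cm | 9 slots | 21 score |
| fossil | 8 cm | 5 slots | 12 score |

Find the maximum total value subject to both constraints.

Feasible sets respecting both limits:
- amulet+urn+fossil: length 27, insurance slots 16, value 90
- amulet+urn: length 19, insurance slots 11, value 78
- urn+tablet: length 20, insurance slots 11, value 71
- urn+blade: length 15, insurance slots 13, value 64
Best: 90 score.

90 score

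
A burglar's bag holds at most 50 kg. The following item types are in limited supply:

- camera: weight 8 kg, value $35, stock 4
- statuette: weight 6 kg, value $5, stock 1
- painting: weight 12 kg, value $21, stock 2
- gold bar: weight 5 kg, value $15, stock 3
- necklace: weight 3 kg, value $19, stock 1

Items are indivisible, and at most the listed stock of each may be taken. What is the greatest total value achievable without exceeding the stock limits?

$204

Best selections within weight 50 and stock limits:
- 4×camera + 3×gold bar + 1×necklace: weight 50, value 204
- 4×camera + 2×gold bar + 1×necklace: weight 45, value 189
Best: $204.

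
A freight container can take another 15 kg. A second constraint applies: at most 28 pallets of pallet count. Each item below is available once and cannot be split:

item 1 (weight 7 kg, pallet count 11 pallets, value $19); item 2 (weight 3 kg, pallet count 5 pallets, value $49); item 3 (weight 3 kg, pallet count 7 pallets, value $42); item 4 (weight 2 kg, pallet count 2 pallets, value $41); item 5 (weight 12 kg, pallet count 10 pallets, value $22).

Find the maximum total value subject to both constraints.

Feasible sets respecting both limits:
- item 1+item 2+item 3+item 4: weight 15, pallet count 25, value 151
- item 2+item 3+item 4: weight 8, pallet count 14, value 132
- item 1+item 2+item 3: weight 13, pallet count 23, value 110
- item 1+item 2+item 4: weight 12, pallet count 18, value 109
Best: $151.

$151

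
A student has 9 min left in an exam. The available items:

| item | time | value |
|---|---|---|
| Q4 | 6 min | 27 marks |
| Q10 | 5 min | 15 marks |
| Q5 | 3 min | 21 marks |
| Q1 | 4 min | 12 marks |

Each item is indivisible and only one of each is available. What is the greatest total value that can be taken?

Check high-value combinations within 9 min:
- Q4+Q5: time 6+3=9, value 27+21=48
- Q10+Q5: time 5+3=8, value 15+21=36
- Q5+Q1: time 3+4=7, value 21+12=33
- Q4: time 6, value 27
Best: 48 marks.

48 marks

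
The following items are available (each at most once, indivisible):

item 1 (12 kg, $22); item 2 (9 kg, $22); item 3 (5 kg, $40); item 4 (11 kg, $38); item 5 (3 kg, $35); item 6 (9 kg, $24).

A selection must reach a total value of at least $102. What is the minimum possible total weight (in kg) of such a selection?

Subsets with value ≥ 102, sorted by total weight:
- item 3+item 4+item 5: weight 19, value 113
- item 3+item 4+item 6: weight 25, value 102
- item 2+item 3+item 5+item 6: weight 26, value 121
- item 3+item 4+item 5+item 6: weight 28, value 137
Minimum weight: 19 kg.

19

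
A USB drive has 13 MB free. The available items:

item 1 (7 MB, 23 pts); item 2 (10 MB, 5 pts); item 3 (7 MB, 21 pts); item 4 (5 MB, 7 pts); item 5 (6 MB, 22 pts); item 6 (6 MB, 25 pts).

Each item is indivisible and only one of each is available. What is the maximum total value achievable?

Check high-value combinations within 13 MB:
- item 1+item 6: size 7+6=13, value 23+25=48
- item 5+item 6: size 6+6=12, value 22+25=47
- item 3+item 6: size 7+6=13, value 21+25=46
Best: 48 pts.

48 pts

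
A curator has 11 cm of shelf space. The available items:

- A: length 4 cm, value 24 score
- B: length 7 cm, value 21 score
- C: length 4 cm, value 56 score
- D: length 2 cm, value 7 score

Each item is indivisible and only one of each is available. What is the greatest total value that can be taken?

87 score

This is a 0/1 knapsack; check combinations near the capacity.
- A+C+D: length 4+4+2=10, value 24+56+7=87
- A+C: length 4+4=8, value 24+56=80
- B+C: length 7+4=11, value 21+56=77
Best: 87 score.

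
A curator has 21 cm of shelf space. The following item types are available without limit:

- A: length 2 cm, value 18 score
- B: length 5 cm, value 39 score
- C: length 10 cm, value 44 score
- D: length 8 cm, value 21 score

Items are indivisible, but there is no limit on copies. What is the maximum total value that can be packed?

183 score

Best value-per-unit is A at 18/2; filling with it alone gives 10×18 = 180.
Optimal mix: 8×A + 1×B → length 21, value 183.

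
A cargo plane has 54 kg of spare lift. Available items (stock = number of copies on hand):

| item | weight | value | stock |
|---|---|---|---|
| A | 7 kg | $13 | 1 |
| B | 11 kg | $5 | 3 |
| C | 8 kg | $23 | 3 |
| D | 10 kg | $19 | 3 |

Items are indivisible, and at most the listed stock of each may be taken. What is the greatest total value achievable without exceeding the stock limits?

$126

Top feasible selections:
- 3×C + 3×D: weight 54, value 126
- 1×A + 3×C + 2×D: weight 51, value 120
Best: $126.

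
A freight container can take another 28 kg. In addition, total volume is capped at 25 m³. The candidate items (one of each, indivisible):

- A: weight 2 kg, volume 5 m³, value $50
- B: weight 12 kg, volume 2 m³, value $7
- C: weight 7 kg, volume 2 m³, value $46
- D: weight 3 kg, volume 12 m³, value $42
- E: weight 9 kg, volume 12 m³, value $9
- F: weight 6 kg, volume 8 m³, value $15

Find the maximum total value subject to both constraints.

Feasible sets respecting both limits:
- A+B+C+D: weight 24, volume 21, value 145
- A+C+D: weight 12, volume 19, value 138
- A+B+C+F: weight 27, volume 17, value 118
Best: $145.

$145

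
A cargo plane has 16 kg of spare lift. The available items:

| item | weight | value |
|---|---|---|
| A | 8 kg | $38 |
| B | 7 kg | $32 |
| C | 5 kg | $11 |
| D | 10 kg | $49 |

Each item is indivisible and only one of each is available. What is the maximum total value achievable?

Check high-value combinations within 16 kg:
- A+B: weight 8+7=15, value 38+32=70
- C+D: weight 5+10=15, value 11+49=60
- D: weight 10, value 49
- A+C: weight 8+5=13, value 38+11=49
- B+C: weight 7+5=12, value 32+11=43
Best: $70.

$70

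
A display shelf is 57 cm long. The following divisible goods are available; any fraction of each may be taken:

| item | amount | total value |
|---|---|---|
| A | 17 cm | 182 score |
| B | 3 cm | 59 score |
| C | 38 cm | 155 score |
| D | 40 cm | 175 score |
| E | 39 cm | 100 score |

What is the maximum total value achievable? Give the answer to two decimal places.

402.88

Take in order of value per unit:
- B (59/3 per unit): all 3 → value 59, running total 59.00
- A (182/17 per unit): all 17 → value 182, running total 241.00
- D (175/40 per unit): 37 of 40 → value 37×175/40 = 161.8750, running total 402.88
Total 402.88.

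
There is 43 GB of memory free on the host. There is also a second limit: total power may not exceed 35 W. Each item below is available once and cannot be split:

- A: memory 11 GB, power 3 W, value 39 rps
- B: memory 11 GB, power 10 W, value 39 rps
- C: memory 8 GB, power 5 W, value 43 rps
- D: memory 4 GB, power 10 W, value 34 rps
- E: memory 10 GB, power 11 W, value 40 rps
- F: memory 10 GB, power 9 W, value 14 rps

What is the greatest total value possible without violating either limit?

Feasible sets respecting both limits:
- A+B+C+E: memory 40, power 29, value 161
- A+C+D+E: memory 33, power 29, value 156
- A+B+C+D: memory 34, power 28, value 155
Best: 161 rps.

161 rps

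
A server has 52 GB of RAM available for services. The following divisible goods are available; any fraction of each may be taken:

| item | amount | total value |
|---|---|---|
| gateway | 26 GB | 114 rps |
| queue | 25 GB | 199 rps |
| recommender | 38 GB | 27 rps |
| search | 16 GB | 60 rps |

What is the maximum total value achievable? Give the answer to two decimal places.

316.75

Take in order of value per unit:
- queue (199/25 per unit): all 25 → value 199, running total 199.00
- gateway (114/26 per unit): all 26 → value 114, running total 313.00
- search (60/16 per unit): 1 of 16 → value 1×60/16 = 3.7500, running total 316.75
Total 316.75.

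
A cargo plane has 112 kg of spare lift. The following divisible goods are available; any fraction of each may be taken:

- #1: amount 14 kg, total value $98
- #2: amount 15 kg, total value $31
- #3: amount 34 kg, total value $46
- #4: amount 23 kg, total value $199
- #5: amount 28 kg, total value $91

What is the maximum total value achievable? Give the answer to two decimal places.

Take in order of value per unit:
- #4 (199/23 per unit): all 23 → value 199, running total 199.00
- #1 (98/14 per unit): all 14 → value 98, running total 297.00
- #5 (91/28 per unit): all 28 → value 91, running total 388.00
- #2 (31/15 per unit): all 15 → value 31, running total 419.00
- #3 (46/34 per unit): 32 of 34 → value 32×46/34 = 43.2941, running total 462.29
Total 462.29.

462.29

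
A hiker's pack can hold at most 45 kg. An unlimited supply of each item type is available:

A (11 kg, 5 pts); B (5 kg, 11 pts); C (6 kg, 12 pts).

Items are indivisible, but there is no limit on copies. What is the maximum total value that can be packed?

Best value-per-unit is B at 11/5, and filling with it alone uses weight 9×5=45. No mix of the others beats 9×11 = 99.

99 pts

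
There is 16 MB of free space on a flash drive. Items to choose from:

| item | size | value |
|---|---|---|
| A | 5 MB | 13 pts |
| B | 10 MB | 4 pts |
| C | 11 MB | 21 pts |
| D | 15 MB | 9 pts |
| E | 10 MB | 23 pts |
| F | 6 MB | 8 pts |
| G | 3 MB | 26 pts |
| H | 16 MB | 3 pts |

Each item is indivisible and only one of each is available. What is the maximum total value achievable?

Check high-value combinations within 16 MB:
- E+G: size 10+3=13, value 23+26=49
- C+G: size 11+3=14, value 21+26=47
- A+F+G: size 5+6+3=14, value 13+8+26=47
- A+G: size 5+3=8, value 13+26=39
- A+E: size 5+10=15, value 13+23=36
Best: 49 pts.

49 pts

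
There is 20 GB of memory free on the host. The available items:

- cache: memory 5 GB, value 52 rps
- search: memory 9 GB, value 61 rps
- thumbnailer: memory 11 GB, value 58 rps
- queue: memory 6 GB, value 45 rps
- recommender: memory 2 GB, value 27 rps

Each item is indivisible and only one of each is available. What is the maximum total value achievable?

Check high-value combinations within 20 GB:
- cache+search+queue: memory 5+9+6=20, value 52+61+45=158
- cache+search+recommender: memory 5+9+2=16, value 52+61+27=140
- cache+thumbnailer+recommender: memory 5+11+2=18, value 52+58+27=137
- search+queue+recommender: memory 9+6+2=17, value 61+45+27=133
- thumbnailer+queue+recommender: memory 11+6+2=19, value 58+45+27=130
Best: 158 rps.

158 rps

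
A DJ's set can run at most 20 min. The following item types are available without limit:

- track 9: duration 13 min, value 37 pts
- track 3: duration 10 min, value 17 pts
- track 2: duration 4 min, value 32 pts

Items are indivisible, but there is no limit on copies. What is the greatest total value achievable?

Best value-per-unit is track 2 at 32/4, and filling with it alone uses duration 5×4=20. No mix of the others beats 5×32 = 160.

160 pts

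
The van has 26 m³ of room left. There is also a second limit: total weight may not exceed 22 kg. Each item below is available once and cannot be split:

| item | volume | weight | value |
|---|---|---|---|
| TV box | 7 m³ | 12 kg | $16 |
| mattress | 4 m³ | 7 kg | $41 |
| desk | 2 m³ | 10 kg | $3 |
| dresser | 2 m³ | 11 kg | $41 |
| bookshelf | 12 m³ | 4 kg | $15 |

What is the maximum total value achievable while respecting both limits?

$97

Feasible sets respecting both limits:
- mattress+dresser+bookshelf: volume 18, weight 22, value 97
- mattress+dresser: volume 6, weight 18, value 82
- mattress+desk+bookshelf: volume 18, weight 21, value 59
- TV box+mattress: volume 11, weight 19, value 57
Best: $97.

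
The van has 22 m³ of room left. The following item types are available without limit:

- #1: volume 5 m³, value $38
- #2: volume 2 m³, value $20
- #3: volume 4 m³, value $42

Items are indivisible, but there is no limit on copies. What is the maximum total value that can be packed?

$230

Best value-per-unit is #3 at 42/4; filling with it alone gives 5×42 = 210.
Optimal mix: 1×#2 + 5×#3 → volume 22, value 230.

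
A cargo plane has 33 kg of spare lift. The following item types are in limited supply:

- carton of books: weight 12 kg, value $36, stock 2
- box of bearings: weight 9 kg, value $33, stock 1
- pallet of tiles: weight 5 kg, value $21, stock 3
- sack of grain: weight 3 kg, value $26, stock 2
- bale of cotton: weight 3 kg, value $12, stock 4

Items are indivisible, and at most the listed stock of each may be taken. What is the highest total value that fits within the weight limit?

$163

Best selections within weight 33 and stock limits:
- 3×pallet of tiles + 2×sack of grain + 4×bale of cotton: weight 33, value 163
- 1×box of bearings + 3×pallet of tiles + 2×sack of grain + 1×bale of cotton: weight 33, value 160
Best: $163.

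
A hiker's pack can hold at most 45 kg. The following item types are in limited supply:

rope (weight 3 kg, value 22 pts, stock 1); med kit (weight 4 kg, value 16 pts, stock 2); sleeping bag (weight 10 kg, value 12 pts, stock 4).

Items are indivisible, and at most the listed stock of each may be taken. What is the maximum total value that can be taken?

Top feasible selections:
- 1×rope + 2×med kit + 3×sleeping bag: weight 41, value 90
- 1×rope + 2×med kit + 2×sleeping bag: weight 31, value 78
- 1×rope + 1×med kit + 3×sleeping bag: weight 37, value 74
- 1×rope + 4×sleeping bag: weight 43, value 70
Best: 90 pts.

90 pts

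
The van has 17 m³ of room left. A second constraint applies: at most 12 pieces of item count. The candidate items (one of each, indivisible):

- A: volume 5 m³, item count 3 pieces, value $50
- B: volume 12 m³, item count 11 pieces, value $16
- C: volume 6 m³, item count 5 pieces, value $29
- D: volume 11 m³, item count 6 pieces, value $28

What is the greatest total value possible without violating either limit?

$79

Feasible sets respecting both limits:
- A+C: volume 11, item count 8, value 79
- A+D: volume 16, item count 9, value 78
- C+D: volume 17, item count 11, value 57
- A: volume 5, item count 3, value 50
Best: $79.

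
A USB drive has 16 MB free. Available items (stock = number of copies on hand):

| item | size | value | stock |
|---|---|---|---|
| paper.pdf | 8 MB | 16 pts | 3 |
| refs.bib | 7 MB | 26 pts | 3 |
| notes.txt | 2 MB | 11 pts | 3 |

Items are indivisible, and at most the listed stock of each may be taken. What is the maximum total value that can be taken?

63 pts

Top feasible selections:
- 2×refs.bib + 1×notes.txt: size 16, value 63
- 1×refs.bib + 3×notes.txt: size 13, value 59
- 2×refs.bib: size 14, value 52
Best: 63 pts.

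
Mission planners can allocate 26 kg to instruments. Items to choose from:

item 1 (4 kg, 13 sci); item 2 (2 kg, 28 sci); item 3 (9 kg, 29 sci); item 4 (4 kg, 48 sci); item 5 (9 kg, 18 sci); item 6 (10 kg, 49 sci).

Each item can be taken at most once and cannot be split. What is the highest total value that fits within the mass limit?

154 sci

Check high-value combinations within 26 kg:
- item 2+item 3+item 4+item 6: mass 2+9+4+10=25, value 28+29+48+49=154
- item 2+item 4+item 5+item 6: mass 2+4+9+10=25, value 28+48+18+49=143
- item 1+item 2+item 4+item 6: mass 4+2+4+10=20, value 13+28+48+49=138
Best: 154 sci.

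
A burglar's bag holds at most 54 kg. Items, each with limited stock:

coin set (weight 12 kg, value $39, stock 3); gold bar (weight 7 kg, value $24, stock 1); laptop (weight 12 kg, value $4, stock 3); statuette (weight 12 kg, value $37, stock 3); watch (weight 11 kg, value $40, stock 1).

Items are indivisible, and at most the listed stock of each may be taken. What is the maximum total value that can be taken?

Top feasible selections:
- 3×coin set + 1×gold bar + 1×watch: weight 54, value 181
- 2×coin set + 1×gold bar + 1×statuette + 1×watch: weight 54, value 179
- 1×coin set + 1×gold bar + 2×statuette + 1×watch: weight 54, value 177
Best: $181.

$181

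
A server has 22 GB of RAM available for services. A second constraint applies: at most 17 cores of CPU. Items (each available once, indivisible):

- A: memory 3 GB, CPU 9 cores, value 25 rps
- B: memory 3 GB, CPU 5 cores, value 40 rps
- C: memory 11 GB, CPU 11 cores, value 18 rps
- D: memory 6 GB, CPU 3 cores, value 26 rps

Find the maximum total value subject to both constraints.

91 rps

Feasible sets respecting both limits:
- A+B+D: memory 12, CPU 17, value 91
- B+D: memory 9, CPU 8, value 66
- A+B: memory 6, CPU 14, value 65
- B+C: memory 14, CPU 16, value 58
Best: 91 rps.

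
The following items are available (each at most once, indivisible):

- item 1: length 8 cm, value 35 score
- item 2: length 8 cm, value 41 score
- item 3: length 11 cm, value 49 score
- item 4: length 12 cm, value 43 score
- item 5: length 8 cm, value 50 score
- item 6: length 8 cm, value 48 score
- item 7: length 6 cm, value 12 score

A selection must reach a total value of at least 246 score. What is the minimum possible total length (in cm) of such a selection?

Subsets with value ≥ 246, sorted by total length:
- item 1+item 2+item 3+item 4+item 5+item 6: length 55, value 266
- item 1+item 2+item 3+item 4+item 5+item 6+item 7: length 61, value 278
Minimum length: 55 cm.

55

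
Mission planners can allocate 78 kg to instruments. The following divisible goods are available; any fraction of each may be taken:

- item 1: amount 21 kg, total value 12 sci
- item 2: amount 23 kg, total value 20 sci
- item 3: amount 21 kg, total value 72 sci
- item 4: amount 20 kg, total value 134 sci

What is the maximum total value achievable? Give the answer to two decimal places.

234.00

Take in order of value per unit:
- item 4 (134/20 per unit): all 20 → value 134, running total 134.00
- item 3 (72/21 per unit): all 21 → value 72, running total 206.00
- item 2 (20/23 per unit): all 23 → value 20, running total 226.00
- item 1 (12/21 per unit): 14 of 21 → value 14×12/21 = 8.0000, running total 234.00
Total 234.00.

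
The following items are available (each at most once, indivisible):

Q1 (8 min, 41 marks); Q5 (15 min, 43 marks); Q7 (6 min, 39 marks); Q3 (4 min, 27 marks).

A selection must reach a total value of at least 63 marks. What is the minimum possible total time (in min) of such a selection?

10

Subsets with value ≥ 63, sorted by total time:
- Q7+Q3: time 10, value 66
- Q1+Q3: time 12, value 68
Minimum time: 10 min.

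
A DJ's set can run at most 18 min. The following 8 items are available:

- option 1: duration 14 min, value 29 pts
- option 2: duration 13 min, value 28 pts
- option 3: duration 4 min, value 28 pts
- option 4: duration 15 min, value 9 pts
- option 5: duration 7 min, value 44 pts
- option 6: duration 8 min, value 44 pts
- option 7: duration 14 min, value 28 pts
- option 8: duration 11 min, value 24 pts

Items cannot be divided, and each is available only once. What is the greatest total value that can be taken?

88 pts

Check high-value combinations within 18 min:
- option 5+option 6: duration 7+8=15, value 44+44=88
- option 3+option 5: duration 4+7=11, value 28+44=72
- option 3+option 6: duration 4+8=12, value 28+44=72
Best: 88 pts.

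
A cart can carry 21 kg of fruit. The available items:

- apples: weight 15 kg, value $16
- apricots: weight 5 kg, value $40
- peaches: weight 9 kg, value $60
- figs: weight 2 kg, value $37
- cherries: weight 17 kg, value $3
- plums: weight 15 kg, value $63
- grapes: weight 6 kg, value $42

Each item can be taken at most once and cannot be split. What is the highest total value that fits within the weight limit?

This is a 0/1 knapsack; check combinations near the capacity.
- apricots+peaches+grapes: weight 5+9+6=20, value 40+60+42=142
- peaches+figs+grapes: weight 9+2+6=17, value 60+37+42=139
- apricots+peaches+figs: weight 5+9+2=16, value 40+60+37=137
- apricots+figs+grapes: weight 5+2+6=13, value 40+37+42=119
- plums+grapes: weight 15+6=21, value 63+42=105
Best: $142.

$142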